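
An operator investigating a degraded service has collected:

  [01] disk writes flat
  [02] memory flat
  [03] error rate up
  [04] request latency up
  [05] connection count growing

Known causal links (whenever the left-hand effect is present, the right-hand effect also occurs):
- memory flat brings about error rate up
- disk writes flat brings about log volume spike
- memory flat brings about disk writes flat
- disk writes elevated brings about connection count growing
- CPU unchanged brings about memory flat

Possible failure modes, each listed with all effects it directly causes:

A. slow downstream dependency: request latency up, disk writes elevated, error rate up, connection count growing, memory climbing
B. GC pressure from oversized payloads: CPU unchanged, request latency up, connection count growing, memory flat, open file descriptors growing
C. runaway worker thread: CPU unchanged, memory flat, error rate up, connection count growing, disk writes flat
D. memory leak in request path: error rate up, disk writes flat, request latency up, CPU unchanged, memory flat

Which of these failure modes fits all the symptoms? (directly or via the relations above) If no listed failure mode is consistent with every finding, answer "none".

Checking each candidate against the observations:
(A) slow downstream dependency — disk writes flat NO; memory flat NO; error rate up yes; request latency up yes; connection count growing yes
(B) GC pressure from oversized payloads — accounts for every observation (disk writes flat by memory flat → disk writes flat)
(C) runaway worker thread — disk writes flat yes; memory flat yes; error rate up yes; request latency up NO; connection count growing yes
(D) memory leak in request path — does not account for connection count growing
(B) is the only candidate with no mismatches.

B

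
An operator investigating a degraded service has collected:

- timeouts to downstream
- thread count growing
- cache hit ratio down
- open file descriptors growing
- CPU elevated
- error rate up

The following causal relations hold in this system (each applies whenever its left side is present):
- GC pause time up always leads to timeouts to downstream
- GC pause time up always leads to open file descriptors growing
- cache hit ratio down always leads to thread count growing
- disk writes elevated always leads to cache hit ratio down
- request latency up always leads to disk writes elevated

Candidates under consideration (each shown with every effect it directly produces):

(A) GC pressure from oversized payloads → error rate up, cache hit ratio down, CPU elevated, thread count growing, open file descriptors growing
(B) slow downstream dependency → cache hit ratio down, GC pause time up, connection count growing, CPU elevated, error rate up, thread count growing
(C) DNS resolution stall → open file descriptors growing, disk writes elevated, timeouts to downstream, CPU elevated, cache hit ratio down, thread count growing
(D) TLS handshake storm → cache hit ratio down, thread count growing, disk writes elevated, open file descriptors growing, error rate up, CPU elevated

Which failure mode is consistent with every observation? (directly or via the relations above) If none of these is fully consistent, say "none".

Per-candidate check:
(A) GC pressure from oversized payloads — does not account for timeouts to downstream
(B) slow downstream dependency — timeouts to downstream yes (via GC pause time up → timeouts to downstream); thread count growing yes; cache hit ratio down yes; open file descriptors growing yes (via GC pause time up → open file descriptors growing); CPU elevated yes; error rate up yes
(C) DNS resolution stall — timeouts to downstream yes; thread count growing yes; cache hit ratio down yes; open file descriptors growing yes; CPU elevated yes; error rate up NO
(D) TLS handshake storm — timeouts to downstream NO; thread count growing yes; cache hit ratio down yes; open file descriptors growing yes; CPU elevated yes; error rate up yes
Only (B) is consistent with every observation.

B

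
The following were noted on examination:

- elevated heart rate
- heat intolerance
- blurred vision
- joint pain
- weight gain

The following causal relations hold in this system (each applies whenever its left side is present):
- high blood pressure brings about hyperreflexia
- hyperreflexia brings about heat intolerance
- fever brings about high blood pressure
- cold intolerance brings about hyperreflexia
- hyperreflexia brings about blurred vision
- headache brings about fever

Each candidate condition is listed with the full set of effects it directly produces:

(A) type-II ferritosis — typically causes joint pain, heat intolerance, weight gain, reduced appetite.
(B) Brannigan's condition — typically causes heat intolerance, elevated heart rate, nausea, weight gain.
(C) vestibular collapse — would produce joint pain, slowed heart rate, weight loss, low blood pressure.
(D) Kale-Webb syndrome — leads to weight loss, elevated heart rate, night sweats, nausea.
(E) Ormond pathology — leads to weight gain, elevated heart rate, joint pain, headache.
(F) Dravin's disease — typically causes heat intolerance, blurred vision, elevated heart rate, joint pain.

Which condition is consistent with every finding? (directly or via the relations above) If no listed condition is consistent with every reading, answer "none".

E

For each candidate, compare predicted effects to what was observed:
(A) type-II ferritosis — does not account for elevated heart rate, blurred vision
(B) Brannigan's condition — elevated heart rate +; heat intolerance +; blurred vision -; joint pain -; weight gain +
(C) vestibular collapse — elevated heart rate -; heat intolerance -; blurred vision -; joint pain +; weight gain -
(D) Kale-Webb syndrome — elevated heart rate +; heat intolerance -; blurred vision -; joint pain -; weight gain -
(E) Ormond pathology — elevated heart rate +; heat intolerance + (through headache → fever → high blood pressure → hyperreflexia → heat intolerance); blurred vision + (through headache → fever → high blood pressure → hyperreflexia → blurred vision); joint pain +; weight gain +
(F) Dravin's disease — elevated heart rate +; heat intolerance +; blurred vision +; joint pain +; weight gain -
(E) is the only candidate with no mismatches.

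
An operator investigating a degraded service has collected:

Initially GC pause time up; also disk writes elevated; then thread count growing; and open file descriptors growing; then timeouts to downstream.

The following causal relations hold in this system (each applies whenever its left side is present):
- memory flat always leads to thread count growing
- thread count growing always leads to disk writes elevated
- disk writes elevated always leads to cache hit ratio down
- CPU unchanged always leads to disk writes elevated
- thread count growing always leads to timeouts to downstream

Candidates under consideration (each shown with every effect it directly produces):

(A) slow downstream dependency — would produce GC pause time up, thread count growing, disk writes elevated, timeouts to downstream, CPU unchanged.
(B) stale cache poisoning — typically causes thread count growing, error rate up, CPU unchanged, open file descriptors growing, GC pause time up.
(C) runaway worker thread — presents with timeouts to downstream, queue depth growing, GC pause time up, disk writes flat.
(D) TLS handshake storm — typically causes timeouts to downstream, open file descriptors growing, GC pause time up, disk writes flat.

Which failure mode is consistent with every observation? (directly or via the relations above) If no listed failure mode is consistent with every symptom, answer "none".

Per-candidate check:
(A) slow downstream dependency — does not account for open file descriptors growing
(B) stale cache poisoning — accounts for every observation (disk writes elevated through thread count growing → disk writes elevated)
(C) runaway worker thread — fails on disk writes elevated, thread count growing, open file descriptors growing (predicts disk writes flat, not disk writes elevated)
(D) TLS handshake storm — GC pause time up +; disk writes elevated -; thread count growing -; open file descriptors growing +; timeouts to downstream +
Only (B) is consistent with every observation.

B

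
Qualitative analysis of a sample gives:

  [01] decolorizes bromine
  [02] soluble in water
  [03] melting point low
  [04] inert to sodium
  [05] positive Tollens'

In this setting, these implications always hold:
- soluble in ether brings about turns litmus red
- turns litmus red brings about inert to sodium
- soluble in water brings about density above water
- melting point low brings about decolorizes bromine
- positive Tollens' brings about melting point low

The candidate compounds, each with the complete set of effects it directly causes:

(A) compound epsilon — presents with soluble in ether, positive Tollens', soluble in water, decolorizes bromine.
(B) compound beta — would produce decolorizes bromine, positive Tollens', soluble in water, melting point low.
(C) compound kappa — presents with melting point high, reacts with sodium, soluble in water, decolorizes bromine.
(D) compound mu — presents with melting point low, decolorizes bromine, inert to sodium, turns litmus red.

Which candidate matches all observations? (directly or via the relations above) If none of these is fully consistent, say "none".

A

Checking each candidate against the observations:
(A) compound epsilon — accounts for every observation (melting point low through positive Tollens' → melting point low)
(B) compound beta — decolorizes bromine yes; soluble in water yes; melting point low yes; inert to sodium NO; positive Tollens' yes
(C) compound kappa — decolorizes bromine yes; soluble in water yes; melting point low NO; inert to sodium NO; positive Tollens' NO
(D) compound mu — decolorizes bromine yes; soluble in water NO; melting point low yes; inert to sodium yes; positive Tollens' NO
(A) is the only candidate with no mismatches.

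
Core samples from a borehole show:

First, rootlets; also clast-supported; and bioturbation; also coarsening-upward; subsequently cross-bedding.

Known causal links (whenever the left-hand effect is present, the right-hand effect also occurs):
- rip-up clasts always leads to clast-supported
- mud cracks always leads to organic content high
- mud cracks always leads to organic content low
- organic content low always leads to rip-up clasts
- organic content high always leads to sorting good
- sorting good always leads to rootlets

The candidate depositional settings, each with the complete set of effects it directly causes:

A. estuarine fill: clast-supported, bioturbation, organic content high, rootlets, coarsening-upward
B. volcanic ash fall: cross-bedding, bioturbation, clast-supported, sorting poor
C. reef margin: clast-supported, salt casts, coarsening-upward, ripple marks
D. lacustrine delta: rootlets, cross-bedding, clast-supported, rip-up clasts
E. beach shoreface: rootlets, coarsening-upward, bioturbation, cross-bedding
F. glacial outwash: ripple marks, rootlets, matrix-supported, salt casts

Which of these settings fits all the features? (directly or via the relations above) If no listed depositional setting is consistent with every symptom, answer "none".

none

For each candidate, compare predicted effects to what was observed:
(A) estuarine fill — does not account for cross-bedding
(B) volcanic ash fall — rootlets ✗; clast-supported ✓; bioturbation ✓; coarsening-upward ✗; cross-bedding ✓
(C) reef margin — rootlets ✗; clast-supported ✓; bioturbation ✗; coarsening-upward ✓; cross-bedding ✗
(D) lacustrine delta — rootlets ✓; clast-supported ✓; bioturbation ✗; coarsening-upward ✗; cross-bedding ✓
(E) beach shoreface — does not account for clast-supported
(F) glacial outwash — rootlets ✓; clast-supported ✗; bioturbation ✗; coarsening-upward ✗; cross-bedding ✗
None of the listed candidates fits everything.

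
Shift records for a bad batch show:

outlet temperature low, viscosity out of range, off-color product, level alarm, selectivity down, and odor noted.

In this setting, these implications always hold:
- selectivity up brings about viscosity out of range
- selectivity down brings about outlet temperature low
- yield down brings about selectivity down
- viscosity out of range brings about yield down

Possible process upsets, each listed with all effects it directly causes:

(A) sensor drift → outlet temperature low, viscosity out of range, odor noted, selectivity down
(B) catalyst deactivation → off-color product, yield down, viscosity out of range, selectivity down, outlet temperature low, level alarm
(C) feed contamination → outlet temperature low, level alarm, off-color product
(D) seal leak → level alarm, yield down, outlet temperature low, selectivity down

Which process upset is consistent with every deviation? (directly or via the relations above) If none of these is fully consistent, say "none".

none

Checking each candidate against the observations:
(A) sensor drift — does not account for off-color product, level alarm
(B) catalyst deactivation — outlet temperature low match; viscosity out of range match; off-color product match; level alarm match; selectivity down match; odor noted miss
(C) feed contamination — does not account for viscosity out of range, selectivity down, odor noted
(D) seal leak — does not account for viscosity out of range, off-color product, odor noted
No candidate is consistent with all observations.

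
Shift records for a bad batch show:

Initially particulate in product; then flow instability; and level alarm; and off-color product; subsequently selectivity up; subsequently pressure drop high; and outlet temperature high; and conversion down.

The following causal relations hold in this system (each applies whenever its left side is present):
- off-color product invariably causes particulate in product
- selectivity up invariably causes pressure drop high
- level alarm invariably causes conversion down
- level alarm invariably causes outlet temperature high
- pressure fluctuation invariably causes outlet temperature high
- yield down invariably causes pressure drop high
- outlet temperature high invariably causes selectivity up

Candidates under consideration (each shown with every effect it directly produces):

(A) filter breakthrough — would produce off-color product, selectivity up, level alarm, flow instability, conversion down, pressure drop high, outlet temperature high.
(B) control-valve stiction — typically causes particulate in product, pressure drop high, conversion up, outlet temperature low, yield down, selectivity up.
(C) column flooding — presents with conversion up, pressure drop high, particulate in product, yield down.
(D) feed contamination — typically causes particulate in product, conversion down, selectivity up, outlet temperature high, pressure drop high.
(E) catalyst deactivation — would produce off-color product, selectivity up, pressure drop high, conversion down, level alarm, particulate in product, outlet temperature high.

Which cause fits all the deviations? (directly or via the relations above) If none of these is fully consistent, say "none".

Testing each hypothesis:
(A) filter breakthrough — particulate in product yes (through off-color product → particulate in product); flow instability yes; level alarm yes; off-color product yes; selectivity up yes; pressure drop high yes; outlet temperature high yes; conversion down yes
(B) control-valve stiction — fails on flow instability, level alarm, off-color product, outlet temperature high, conversion down (predicts outlet temperature low, not outlet temperature high; predicts conversion up, not conversion down)
(C) column flooding — particulate in product yes; flow instability NO; level alarm NO; off-color product NO; selectivity up NO; pressure drop high yes; outlet temperature high NO; conversion down NO
(D) feed contamination — particulate in product yes; flow instability NO; level alarm NO; off-color product NO; selectivity up yes; pressure drop high yes; outlet temperature high yes; conversion down yes
(E) catalyst deactivation — does not account for flow instability
(A) is the only candidate with no mismatches.

A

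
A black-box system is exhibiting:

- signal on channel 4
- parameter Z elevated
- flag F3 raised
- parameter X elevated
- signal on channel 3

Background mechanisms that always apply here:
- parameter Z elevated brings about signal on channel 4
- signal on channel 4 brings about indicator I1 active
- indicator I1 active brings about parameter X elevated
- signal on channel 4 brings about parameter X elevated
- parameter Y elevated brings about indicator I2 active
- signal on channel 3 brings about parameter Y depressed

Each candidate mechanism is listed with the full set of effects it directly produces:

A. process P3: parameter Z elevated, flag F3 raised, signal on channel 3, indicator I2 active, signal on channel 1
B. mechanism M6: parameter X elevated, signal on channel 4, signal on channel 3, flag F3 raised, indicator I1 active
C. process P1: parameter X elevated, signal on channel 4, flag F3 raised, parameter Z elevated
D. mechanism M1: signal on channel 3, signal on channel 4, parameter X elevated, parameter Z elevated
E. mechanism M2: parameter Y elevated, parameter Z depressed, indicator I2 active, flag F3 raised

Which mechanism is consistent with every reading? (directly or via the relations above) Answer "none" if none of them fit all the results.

A

For each candidate, compare predicted effects to what was observed:
(A) process P3 — signal on channel 4 match (by parameter Z elevated → signal on channel 4); parameter Z elevated match; flag F3 raised match; parameter X elevated match (by parameter Z elevated → signal on channel 4 → parameter X elevated); signal on channel 3 match
(B) mechanism M6 — signal on channel 4 match; parameter Z elevated miss; flag F3 raised match; parameter X elevated match; signal on channel 3 match
(C) process P1 — signal on channel 4 match; parameter Z elevated match; flag F3 raised match; parameter X elevated match; signal on channel 3 miss
(D) mechanism M1 — signal on channel 4 match; parameter Z elevated match; flag F3 raised miss; parameter X elevated match; signal on channel 3 match
(E) mechanism M2 — signal on channel 4 miss; parameter Z elevated miss; flag F3 raised match; parameter X elevated miss; signal on channel 3 miss
(A) alone accounts for all the evidence.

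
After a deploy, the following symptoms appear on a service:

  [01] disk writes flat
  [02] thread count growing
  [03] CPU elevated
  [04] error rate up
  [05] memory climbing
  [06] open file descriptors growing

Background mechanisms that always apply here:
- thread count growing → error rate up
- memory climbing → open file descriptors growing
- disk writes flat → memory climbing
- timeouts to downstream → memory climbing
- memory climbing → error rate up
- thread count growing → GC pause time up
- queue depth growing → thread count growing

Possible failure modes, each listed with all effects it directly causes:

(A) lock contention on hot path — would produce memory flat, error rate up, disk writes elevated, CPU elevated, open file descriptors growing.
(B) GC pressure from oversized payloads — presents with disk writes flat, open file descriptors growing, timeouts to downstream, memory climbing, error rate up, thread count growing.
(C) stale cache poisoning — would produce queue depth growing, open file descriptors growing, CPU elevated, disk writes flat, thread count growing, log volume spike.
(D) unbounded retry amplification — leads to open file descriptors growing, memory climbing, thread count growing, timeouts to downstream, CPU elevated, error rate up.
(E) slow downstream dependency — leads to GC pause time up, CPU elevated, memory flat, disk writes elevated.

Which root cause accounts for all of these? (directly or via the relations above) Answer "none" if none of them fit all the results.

Testing each hypothesis:
(A) lock contention on hot path — disk writes flat NO; thread count growing NO; CPU elevated yes; error rate up yes; memory climbing NO; open file descriptors growing yes
(B) GC pressure from oversized payloads — disk writes flat yes; thread count growing yes; CPU elevated NO; error rate up yes; memory climbing yes; open file descriptors growing yes
(C) stale cache poisoning — accounts for every observation (error rate up via thread count growing → error rate up)
(D) unbounded retry amplification — does not account for disk writes flat
(E) slow downstream dependency — fails on disk writes flat, thread count growing, error rate up, memory climbing, open file descriptors growing (predicts disk writes elevated, not disk writes flat; predicts memory flat, not memory climbing)
(C) is the only candidate with no mismatches.

C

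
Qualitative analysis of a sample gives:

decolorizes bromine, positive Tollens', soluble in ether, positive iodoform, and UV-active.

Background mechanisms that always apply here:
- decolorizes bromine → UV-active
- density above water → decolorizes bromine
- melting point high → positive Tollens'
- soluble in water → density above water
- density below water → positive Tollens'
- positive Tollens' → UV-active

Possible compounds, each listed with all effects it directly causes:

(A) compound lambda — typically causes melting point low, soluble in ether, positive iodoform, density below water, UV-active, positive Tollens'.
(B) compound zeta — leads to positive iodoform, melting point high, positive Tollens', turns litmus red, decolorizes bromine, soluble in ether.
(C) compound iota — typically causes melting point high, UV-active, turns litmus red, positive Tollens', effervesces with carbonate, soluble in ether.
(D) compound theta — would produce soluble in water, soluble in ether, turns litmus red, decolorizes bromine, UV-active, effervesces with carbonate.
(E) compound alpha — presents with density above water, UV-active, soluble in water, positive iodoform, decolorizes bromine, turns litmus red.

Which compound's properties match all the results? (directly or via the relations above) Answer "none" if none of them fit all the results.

For each candidate, compare predicted effects to what was observed:
(A) compound lambda — decolorizes bromine -; positive Tollens' +; soluble in ether +; positive iodoform +; UV-active +
(B) compound zeta — decolorizes bromine +; positive Tollens' +; soluble in ether +; positive iodoform +; UV-active + (through positive Tollens' → UV-active)
(C) compound iota — does not account for decolorizes bromine, positive iodoform
(D) compound theta — decolorizes bromine +; positive Tollens' -; soluble in ether +; positive iodoform -; UV-active +
(E) compound alpha — decolorizes bromine +; positive Tollens' -; soluble in ether -; positive iodoform +; UV-active +
(B) is the only candidate with no mismatches.

B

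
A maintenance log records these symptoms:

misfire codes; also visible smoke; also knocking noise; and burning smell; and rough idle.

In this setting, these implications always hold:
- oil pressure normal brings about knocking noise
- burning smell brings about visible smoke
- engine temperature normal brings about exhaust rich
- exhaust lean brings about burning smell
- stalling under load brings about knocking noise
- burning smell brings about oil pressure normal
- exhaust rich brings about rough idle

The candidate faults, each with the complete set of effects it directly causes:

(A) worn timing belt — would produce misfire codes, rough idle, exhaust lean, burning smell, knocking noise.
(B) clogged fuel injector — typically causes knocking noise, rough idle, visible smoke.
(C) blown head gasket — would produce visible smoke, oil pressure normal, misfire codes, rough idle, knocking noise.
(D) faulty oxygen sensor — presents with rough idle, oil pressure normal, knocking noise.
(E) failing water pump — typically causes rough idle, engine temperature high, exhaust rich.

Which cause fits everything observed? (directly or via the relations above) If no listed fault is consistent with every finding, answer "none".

A

Testing each hypothesis:
(A) worn timing belt — accounts for every observation (visible smoke through burning smell → visible smoke)
(B) clogged fuel injector — does not account for misfire codes, burning smell
(C) blown head gasket — misfire codes yes; visible smoke yes; knocking noise yes; burning smell NO; rough idle yes
(D) faulty oxygen sensor — misfire codes NO; visible smoke NO; knocking noise yes; burning smell NO; rough idle yes
(E) failing water pump — does not account for misfire codes, visible smoke, knocking noise, burning smell
Only (A) is consistent with every observation.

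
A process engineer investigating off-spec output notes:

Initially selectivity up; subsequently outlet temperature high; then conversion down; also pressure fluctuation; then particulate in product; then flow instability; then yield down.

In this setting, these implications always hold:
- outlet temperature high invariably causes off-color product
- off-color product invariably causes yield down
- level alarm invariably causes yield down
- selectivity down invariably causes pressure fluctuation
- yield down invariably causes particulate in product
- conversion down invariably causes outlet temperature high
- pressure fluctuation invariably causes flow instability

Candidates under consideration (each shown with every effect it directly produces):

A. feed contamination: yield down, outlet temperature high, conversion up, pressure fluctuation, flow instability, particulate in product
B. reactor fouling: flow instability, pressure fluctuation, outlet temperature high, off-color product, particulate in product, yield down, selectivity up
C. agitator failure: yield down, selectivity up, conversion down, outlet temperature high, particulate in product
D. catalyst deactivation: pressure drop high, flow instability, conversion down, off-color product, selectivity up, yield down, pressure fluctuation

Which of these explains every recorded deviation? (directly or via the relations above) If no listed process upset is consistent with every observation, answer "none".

Checking each candidate against the observations:
(A) feed contamination — selectivity up miss; outlet temperature high match; conversion down miss; pressure fluctuation match; particulate in product match; flow instability match; yield down match
(B) reactor fouling — selectivity up match; outlet temperature high match; conversion down miss; pressure fluctuation match; particulate in product match; flow instability match; yield down match
(C) agitator failure — selectivity up match; outlet temperature high match; conversion down match; pressure fluctuation miss; particulate in product match; flow instability miss; yield down match
(D) catalyst deactivation — selectivity up match; outlet temperature high match (through conversion down → outlet temperature high); conversion down match; pressure fluctuation match; particulate in product match (through yield down → particulate in product); flow instability match; yield down match
Only (D) is consistent with every observation.

D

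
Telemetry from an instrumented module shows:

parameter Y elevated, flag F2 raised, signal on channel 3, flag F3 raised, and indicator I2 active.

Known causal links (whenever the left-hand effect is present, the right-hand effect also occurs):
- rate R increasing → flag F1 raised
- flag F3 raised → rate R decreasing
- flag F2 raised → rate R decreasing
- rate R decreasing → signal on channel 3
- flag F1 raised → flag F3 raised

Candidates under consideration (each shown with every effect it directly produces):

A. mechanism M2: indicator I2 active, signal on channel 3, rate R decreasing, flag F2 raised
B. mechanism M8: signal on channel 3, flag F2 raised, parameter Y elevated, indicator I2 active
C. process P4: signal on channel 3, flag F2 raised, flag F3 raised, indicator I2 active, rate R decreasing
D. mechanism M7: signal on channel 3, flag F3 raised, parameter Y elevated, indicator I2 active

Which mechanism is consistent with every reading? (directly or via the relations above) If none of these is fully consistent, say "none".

none

Checking each candidate against the observations:
(A) mechanism M2 — does not account for parameter Y elevated, flag F3 raised
(B) mechanism M8 — parameter Y elevated match; flag F2 raised match; signal on channel 3 match; flag F3 raised miss; indicator I2 active match
(C) process P4 — parameter Y elevated miss; flag F2 raised match; signal on channel 3 match; flag F3 raised match; indicator I2 active match
(D) mechanism M7 — parameter Y elevated match; flag F2 raised miss; signal on channel 3 match; flag F3 raised match; indicator I2 active match
Every candidate fails on at least one observation.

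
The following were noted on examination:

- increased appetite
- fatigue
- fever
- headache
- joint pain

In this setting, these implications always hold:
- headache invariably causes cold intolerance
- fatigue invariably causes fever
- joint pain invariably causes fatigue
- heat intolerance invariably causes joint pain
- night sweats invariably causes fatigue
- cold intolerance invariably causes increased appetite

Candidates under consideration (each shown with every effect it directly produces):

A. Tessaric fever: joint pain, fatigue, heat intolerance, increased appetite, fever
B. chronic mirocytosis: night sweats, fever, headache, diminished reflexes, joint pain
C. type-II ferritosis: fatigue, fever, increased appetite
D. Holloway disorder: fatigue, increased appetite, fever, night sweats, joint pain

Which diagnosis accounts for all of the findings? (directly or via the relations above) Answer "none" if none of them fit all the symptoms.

Testing each hypothesis:
(A) Tessaric fever — increased appetite ✓; fatigue ✓; fever ✓; headache ✗; joint pain ✓
(B) chronic mirocytosis — increased appetite ✓ (by headache → cold intolerance → increased appetite); fatigue ✓ (by night sweats → fatigue); fever ✓; headache ✓; joint pain ✓
(C) type-II ferritosis — increased appetite ✓; fatigue ✓; fever ✓; headache ✗; joint pain ✗
(D) Holloway disorder — increased appetite ✓; fatigue ✓; fever ✓; headache ✗; joint pain ✓
(B) is the only candidate with no mismatches.

B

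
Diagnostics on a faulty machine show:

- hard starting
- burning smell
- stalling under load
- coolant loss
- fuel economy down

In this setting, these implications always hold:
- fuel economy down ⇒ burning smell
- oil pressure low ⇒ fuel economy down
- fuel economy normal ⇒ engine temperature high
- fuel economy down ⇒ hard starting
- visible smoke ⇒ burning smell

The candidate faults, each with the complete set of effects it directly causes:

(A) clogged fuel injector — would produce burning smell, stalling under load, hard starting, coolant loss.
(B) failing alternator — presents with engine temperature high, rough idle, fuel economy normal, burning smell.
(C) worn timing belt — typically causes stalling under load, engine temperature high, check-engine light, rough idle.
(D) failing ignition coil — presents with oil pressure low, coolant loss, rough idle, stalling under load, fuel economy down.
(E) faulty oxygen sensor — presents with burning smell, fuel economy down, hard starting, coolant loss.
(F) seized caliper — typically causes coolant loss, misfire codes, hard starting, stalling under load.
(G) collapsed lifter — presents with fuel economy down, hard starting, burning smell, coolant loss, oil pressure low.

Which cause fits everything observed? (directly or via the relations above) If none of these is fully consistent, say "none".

Checking each candidate against the observations:
(A) clogged fuel injector — does not account for fuel economy down
(B) failing alternator — hard starting ✗; burning smell ✓; stalling under load ✗; coolant loss ✗; fuel economy down ✗
(C) worn timing belt — does not account for hard starting, burning smell, coolant loss, fuel economy down
(D) failing ignition coil — accounts for every observation (hard starting by fuel economy down → hard starting)
(E) faulty oxygen sensor — hard starting ✓; burning smell ✓; stalling under load ✗; coolant loss ✓; fuel economy down ✓
(F) seized caliper — does not account for burning smell, fuel economy down
(G) collapsed lifter — hard starting ✓; burning smell ✓; stalling under load ✗; coolant loss ✓; fuel economy down ✓
(D) is the only candidate with no mismatches.

D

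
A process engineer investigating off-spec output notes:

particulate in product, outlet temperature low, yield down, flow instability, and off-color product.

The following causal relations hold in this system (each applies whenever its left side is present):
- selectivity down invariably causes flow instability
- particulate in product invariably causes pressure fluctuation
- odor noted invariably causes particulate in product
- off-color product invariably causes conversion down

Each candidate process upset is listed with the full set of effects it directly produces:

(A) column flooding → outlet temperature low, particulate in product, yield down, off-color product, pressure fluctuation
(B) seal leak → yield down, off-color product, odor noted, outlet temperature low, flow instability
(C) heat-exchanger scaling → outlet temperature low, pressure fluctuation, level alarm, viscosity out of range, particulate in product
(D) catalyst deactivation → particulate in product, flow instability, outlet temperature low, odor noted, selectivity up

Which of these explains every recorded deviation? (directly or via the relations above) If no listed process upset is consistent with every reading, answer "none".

Per-candidate check:
(A) column flooding — particulate in product +; outlet temperature low +; yield down +; flow instability -; off-color product +
(B) seal leak — accounts for every observation (particulate in product through odor noted → particulate in product)
(C) heat-exchanger scaling — does not account for yield down, flow instability, off-color product
(D) catalyst deactivation — particulate in product +; outlet temperature low +; yield down -; flow instability +; off-color product -
Only (B) is consistent with every observation.

B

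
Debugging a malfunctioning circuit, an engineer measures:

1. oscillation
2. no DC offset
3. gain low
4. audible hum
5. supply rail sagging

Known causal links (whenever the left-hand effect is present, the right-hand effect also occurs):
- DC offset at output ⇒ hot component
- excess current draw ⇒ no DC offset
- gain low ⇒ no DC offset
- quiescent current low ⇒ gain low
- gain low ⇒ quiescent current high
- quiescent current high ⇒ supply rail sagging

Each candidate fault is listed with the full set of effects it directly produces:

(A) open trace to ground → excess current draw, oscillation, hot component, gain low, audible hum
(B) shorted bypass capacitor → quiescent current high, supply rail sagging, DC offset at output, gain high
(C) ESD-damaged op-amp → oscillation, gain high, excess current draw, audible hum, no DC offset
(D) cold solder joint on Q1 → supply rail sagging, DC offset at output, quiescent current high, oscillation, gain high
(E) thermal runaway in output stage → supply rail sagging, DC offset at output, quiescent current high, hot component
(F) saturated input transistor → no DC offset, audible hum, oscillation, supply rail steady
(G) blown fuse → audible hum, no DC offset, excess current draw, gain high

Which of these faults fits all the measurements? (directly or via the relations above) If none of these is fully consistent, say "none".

A

For each candidate, compare predicted effects to what was observed:
(A) open trace to ground — accounts for every observation (no DC offset through gain low → no DC offset)
(B) shorted bypass capacitor — fails on oscillation, no DC offset, gain low, audible hum (predicts DC offset at output, not no DC offset; predicts gain high, not gain low)
(C) ESD-damaged op-amp — oscillation +; no DC offset +; gain low -; audible hum +; supply rail sagging -
(D) cold solder joint on Q1 — oscillation +; no DC offset -; gain low -; audible hum -; supply rail sagging +
(E) thermal runaway in output stage — oscillation -; no DC offset -; gain low -; audible hum -; supply rail sagging +
(F) saturated input transistor — fails on gain low, supply rail sagging (predicts supply rail steady, not supply rail sagging)
(G) blown fuse — fails on oscillation, gain low, supply rail sagging (predicts gain high, not gain low)
Only (A) is consistent with every observation.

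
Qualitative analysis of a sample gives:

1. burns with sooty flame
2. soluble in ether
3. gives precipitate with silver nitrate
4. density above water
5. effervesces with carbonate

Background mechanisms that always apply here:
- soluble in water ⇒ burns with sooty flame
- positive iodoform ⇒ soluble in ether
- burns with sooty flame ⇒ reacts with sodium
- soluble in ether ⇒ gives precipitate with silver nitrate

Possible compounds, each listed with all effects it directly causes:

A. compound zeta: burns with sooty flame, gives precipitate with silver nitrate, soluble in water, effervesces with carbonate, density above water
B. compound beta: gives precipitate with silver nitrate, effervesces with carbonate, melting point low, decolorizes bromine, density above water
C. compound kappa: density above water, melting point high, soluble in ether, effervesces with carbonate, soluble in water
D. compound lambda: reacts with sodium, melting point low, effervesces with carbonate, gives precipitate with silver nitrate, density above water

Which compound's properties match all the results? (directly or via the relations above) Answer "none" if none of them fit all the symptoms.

Testing each hypothesis:
(A) compound zeta — burns with sooty flame match; soluble in ether miss; gives precipitate with silver nitrate match; density above water match; effervesces with carbonate match
(B) compound beta — does not account for burns with sooty flame, soluble in ether
(C) compound kappa — burns with sooty flame match (through soluble in water → burns with sooty flame); soluble in ether match; gives precipitate with silver nitrate match (through soluble in ether → gives precipitate with silver nitrate); density above water match; effervesces with carbonate match
(D) compound lambda — does not account for burns with sooty flame, soluble in ether
(C) is the only candidate with no mismatches.

C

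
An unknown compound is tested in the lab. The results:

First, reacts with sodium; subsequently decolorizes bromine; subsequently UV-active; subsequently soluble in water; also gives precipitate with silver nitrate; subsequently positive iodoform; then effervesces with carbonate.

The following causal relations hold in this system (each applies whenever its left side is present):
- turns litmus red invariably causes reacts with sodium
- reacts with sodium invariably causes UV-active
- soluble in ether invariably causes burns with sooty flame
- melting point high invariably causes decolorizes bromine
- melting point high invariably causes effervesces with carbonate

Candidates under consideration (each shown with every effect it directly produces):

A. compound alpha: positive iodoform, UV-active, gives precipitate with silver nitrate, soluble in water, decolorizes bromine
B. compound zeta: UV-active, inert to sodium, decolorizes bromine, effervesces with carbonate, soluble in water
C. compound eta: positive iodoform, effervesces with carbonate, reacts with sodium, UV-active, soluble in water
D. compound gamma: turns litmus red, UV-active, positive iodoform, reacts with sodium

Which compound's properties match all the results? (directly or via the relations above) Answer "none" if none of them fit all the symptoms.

none

Per-candidate check:
(A) compound alpha — reacts with sodium NO; decolorizes bromine yes; UV-active yes; soluble in water yes; gives precipitate with silver nitrate yes; positive iodoform yes; effervesces with carbonate NO
(B) compound zeta — fails on reacts with sodium, gives precipitate with silver nitrate, positive iodoform (predicts inert to sodium, not reacts with sodium)
(C) compound eta — reacts with sodium yes; decolorizes bromine NO; UV-active yes; soluble in water yes; gives precipitate with silver nitrate NO; positive iodoform yes; effervesces with carbonate yes
(D) compound gamma — reacts with sodium yes; decolorizes bromine NO; UV-active yes; soluble in water NO; gives precipitate with silver nitrate NO; positive iodoform yes; effervesces with carbonate NO
Every candidate fails on at least one observation.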